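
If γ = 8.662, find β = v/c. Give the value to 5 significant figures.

β = √(1 − 1/γ²) = √(1 − 1/8.662²) = √(0.9866720) = 0.99331

β ≈ 0.99331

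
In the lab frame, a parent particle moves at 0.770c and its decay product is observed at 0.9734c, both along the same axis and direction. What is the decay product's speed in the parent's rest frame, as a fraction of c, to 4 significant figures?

Inverse velocity addition: u' = (u − v)/(1 − uv/c²)
= (0.9734 − 0.770)/(1 − 0.9734×0.770) = 0.2034/0.250482 = 0.8120

u' ≈ 0.8120c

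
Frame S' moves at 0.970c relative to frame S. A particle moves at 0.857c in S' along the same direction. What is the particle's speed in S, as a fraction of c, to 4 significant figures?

Relativistic velocity addition: u = (u' + v)/(1 + u'v/c²)
= (0.857 + 0.970)/(1 + 0.857×0.970) = 1.827/1.83129 = 0.9977

u ≈ 0.9977c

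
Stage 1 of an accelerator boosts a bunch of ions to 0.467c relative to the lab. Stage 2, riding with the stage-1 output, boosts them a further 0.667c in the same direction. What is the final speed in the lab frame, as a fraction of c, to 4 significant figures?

u ≈ 0.8647c

Compose boost 2: (0.667 + 0.467)/(1 + 0.667×0.467) = 1.134/1.31149 = 0.8647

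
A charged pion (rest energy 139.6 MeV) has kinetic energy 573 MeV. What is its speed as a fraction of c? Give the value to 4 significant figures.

γ = 1 + K/(m₀c²) = 1 + 573/139.6 = 5.10458
β = √(1 − 1/γ²) = 0.9806

β ≈ 0.9806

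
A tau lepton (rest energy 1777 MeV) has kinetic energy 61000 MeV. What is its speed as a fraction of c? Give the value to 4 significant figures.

γ = 1 + K/(m₀c²) = 1 + 61000/1777 = 35.3275
β = √(1 − 1/γ²) = 0.9996

β ≈ 0.9996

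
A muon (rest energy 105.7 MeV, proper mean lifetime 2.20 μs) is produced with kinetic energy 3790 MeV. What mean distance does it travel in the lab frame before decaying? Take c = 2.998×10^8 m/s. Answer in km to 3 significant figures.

d ≈ 24.3 km

γ = 1 + K/(m₀c²) = 1 + 3790/105.7 = 36.856
β = √(1 − 1/γ²) = 0.99963
Dilated lifetime: γτ₀ = 36.856 × 2.20 μs = 81.084 μs
d = βc·γτ₀ = 0.99963 × (2.998×10^8 m/s) × 8.1084×10^-5 s = 24.3 km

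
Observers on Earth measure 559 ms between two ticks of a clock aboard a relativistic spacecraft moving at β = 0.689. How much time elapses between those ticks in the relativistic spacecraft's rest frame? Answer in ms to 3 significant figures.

γ = 1/√(1 − 0.689²) = 1.3798
Proper time: τ₀ = Δt/γ = 559/1.3798 = 405 ms

τ₀ ≈ 405 ms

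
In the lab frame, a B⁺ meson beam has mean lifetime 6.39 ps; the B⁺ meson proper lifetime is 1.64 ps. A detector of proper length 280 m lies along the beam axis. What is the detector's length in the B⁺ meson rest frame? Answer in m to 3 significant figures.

L ≈ 71.9 m

Time dilation ⇒ γ = Δt/τ₀ = 6.39/1.64 = 3.8963
Length contraction: L = L₀/γ = 280/3.8963 = 71.9 m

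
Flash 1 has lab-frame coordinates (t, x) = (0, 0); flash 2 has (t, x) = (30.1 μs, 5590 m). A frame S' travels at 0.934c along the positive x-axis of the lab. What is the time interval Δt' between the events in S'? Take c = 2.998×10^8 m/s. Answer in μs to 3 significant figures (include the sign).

γ = 1/√(1 − 0.934²) = 2.7990
Δt' = γ(Δt − vΔx/c²) = 2.7990 × (30.1 μs − 0.934×5590 m / (2.998×10^8 m/s))
= 2.7990 × (12.685 μs) = 35.5 μs

Δt' ≈ 35.5 μs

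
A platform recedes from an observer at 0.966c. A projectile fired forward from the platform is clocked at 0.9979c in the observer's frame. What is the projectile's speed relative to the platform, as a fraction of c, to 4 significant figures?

u' ≈ 0.8854c

Inverse velocity addition: u' = (u − v)/(1 − uv/c²)
= (0.9979 − 0.966)/(1 − 0.9979×0.966) = 0.03190/0.0360286 = 0.8854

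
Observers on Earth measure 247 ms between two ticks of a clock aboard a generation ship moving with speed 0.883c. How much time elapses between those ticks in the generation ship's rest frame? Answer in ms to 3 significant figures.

γ = 1/√(1 − 0.883²) = 2.1305
Proper time: τ₀ = Δt/γ = 247/2.1305 = 116 ms

τ₀ ≈ 116 ms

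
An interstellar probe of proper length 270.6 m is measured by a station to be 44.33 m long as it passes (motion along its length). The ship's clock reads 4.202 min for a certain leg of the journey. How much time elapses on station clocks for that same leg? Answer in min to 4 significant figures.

Length contraction ⇒ γ = L₀/L = 270.6/44.33 = 6.10422
Time dilation: Δt = γτ₀ = 6.10422 × 4.202 min = 25.65 min

Δt ≈ 25.65 min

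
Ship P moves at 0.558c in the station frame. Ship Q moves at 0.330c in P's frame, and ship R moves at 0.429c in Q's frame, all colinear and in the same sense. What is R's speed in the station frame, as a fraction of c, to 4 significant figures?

Compose boost 2: (0.330 + 0.558)/(1 + 0.330×0.558) = 0.8880/1.18414 = 0.749911
Compose boost 3: (0.429 + 0.749911)/(1 + 0.429×0.749911) = 1.17891/1.32171 = 0.8920

u ≈ 0.8920c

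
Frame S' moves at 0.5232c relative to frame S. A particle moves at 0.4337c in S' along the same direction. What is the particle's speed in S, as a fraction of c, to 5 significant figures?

u ≈ 0.77993c

Relativistic velocity addition: u = (u' + v)/(1 + u'v/c²)
= (0.4337 + 0.5232)/(1 + 0.4337×0.5232) = 0.95690/1.226912 = 0.77993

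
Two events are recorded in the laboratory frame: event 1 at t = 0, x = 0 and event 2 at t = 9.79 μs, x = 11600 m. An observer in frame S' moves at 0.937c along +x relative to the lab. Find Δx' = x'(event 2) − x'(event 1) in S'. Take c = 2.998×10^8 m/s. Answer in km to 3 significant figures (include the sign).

Δx' ≈ 25.3 km

γ = 1/√(1 − 0.937²) = 2.8626
Δx' = γ(Δx − vΔt) = 2.8626 × (11600 m − 0.937×(2.998×10^8 m/s)×9.79×10^-6 s)
= 2.8626 × (8849.9 m) = 25.3 km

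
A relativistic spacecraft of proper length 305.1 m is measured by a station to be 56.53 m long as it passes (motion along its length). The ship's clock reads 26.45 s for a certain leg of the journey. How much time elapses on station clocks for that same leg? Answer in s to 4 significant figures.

Δt ≈ 142.8 s

Length contraction ⇒ γ = L₀/L = 305.1/56.53 = 5.39713
Time dilation: Δt = γτ₀ = 5.39713 × 26.45 s = 142.8 s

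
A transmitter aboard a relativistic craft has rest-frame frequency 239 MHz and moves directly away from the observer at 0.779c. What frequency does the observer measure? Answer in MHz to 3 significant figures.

f_obs ≈ 84.2 MHz

Relativistic Doppler: f_obs = f_src √((1−β)/(1+β))
= 239 × √(0.22100/1.7790) = 239 × 0.35246 = 84.2 MHz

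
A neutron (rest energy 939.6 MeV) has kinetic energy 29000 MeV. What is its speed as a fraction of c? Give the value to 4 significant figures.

γ = 1 + K/(m₀c²) = 1 + 29000/939.6 = 31.8642
β = √(1 − 1/γ²) = 0.9995

β ≈ 0.9995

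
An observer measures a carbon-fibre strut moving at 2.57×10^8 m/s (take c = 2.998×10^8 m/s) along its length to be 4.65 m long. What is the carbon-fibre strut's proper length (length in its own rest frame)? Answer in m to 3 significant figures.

β = v/c = 2.57×10^8 / 2.998×10^8 = 0.85724
γ = 1/√(1 − 0.85724²) = 1.9420
L₀ = γL = 1.9420 × 4.65 = 9.03 m

L₀ ≈ 9.03 m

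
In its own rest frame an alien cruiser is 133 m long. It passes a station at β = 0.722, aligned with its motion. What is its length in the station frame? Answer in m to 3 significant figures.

γ = 1/√(1 − 0.722²) = 1.4453
Length contraction: L = L₀/γ = 133/1.4453 = 92.0 m

L ≈ 92.0 m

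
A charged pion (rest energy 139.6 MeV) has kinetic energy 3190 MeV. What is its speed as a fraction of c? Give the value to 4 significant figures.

β ≈ 0.9991

γ = 1 + K/(m₀c²) = 1 + 3190/139.6 = 23.8510
β = √(1 − 1/γ²) = 0.9991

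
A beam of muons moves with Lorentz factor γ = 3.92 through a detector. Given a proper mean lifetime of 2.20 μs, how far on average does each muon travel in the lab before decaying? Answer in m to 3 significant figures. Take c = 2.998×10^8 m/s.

d ≈ 2500 m

β = √(1 − 1/γ²) = √(1 − 1/3.92²) = 0.96691
Dilated lifetime: Δt = γτ₀ = 3.92 × 2.20 μs = 8.6240 μs
d = vΔt = 0.96691c × 8.6240 μs = 2.8988×10^8 m/s × 8.6240×10^-6 s = 2500 m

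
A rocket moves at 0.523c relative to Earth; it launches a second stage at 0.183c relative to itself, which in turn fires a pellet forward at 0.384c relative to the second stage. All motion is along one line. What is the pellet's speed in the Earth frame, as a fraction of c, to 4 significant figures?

Compose boost 2: (0.183 + 0.523)/(1 + 0.183×0.523) = 0.7060/1.09571 = 0.644332
Compose boost 3: (0.384 + 0.644332)/(1 + 0.384×0.644332) = 1.02833/1.24742 = 0.8244

u ≈ 0.8244c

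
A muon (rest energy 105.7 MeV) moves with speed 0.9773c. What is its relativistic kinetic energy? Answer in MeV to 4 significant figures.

γ = 1/√(1 − 0.9773²) = 4.72010
K = (γ − 1)m₀c² = (4.72010 − 1) × 105.7 MeV = 3.72010 × 105.7 MeV = 393.2 MeV

K ≈ 393.2 MeV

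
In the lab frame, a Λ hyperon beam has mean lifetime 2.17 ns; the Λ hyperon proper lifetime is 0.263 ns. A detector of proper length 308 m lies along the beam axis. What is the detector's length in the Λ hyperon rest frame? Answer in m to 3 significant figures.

Time dilation ⇒ γ = Δt/τ₀ = 2.17/0.263 = 8.2510
Length contraction: L = L₀/γ = 308/8.2510 = 37.3 m

L ≈ 37.3 m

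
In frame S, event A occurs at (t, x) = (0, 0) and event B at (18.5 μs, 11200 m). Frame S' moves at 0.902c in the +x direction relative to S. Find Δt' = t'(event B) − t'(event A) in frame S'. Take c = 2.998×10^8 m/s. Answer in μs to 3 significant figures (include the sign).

Δt' ≈ -35.2 μs

γ = 1/√(1 − 0.902²) = 2.3162
Δt' = γ(Δt − vΔx/c²) = 2.3162 × (18.5 μs − 0.902×11200 m / (2.998×10^8 m/s))
= 2.3162 × (-15.197 μs) = -35.2 μs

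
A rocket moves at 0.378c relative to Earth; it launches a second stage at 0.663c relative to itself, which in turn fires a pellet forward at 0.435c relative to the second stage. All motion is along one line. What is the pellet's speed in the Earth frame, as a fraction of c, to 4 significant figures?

Compose boost 2: (0.663 + 0.378)/(1 + 0.663×0.378) = 1.041/1.25061 = 0.832391
Compose boost 3: (0.435 + 0.832391)/(1 + 0.435×0.832391) = 1.26739/1.36209 = 0.9305

u ≈ 0.9305c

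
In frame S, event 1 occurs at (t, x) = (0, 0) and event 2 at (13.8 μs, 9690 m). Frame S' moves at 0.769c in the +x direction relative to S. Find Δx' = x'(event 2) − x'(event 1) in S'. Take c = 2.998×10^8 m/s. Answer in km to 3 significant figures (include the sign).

γ = 1/√(1 − 0.769²) = 1.5643
Δx' = γ(Δx − vΔt) = 1.5643 × (9690 m − 0.769×(2.998×10^8 m/s)×13.8×10^-6 s)
= 1.5643 × (6508.5 m) = 10.2 km

Δx' ≈ 10.2 km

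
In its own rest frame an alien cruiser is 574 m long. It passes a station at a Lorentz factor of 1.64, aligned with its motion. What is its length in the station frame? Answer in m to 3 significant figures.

γ = 1.64 (given)
Length contraction: L = L₀/γ = 574/1.64 = 350 m

L ≈ 350 m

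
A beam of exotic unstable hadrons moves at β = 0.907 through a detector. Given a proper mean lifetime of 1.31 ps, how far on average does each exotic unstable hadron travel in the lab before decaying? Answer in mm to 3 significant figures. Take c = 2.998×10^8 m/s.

d ≈ 0.846 mm

γ = 1/√(1 − 0.907²) = 2.3746
Dilated lifetime: Δt = γτ₀ = 2.3746 × 1.31 ps = 3.1107 ps
d = vΔt = 0.907c × 3.1107 ps = 2.7192×10^8 m/s × 3.1107×10^-12 s = 0.846 mm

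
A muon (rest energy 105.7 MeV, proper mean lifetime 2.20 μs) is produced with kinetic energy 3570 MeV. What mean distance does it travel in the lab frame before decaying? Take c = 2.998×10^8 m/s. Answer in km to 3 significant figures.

γ = 1 + K/(m₀c²) = 1 + 3570/105.7 = 34.775
β = √(1 − 1/γ²) = 0.99959
Dilated lifetime: γτ₀ = 34.775 × 2.20 μs = 76.505 μs
d = βc·γτ₀ = 0.99959 × (2.998×10^8 m/s) × 7.6505×10^-5 s = 22.9 km

d ≈ 22.9 km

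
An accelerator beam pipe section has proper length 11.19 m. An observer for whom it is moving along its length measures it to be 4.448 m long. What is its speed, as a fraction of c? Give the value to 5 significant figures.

β ≈ 0.91760

γ = L₀/L = 11.19/4.448 = 2.515737
β = √(1 − 1/γ²) = 0.91760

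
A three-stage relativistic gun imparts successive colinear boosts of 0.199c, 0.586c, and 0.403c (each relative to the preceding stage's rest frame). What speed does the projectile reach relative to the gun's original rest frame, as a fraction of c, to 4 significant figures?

Compose boost 2: (0.586 + 0.199)/(1 + 0.586×0.199) = 0.7850/1.11661 = 0.703018
Compose boost 3: (0.403 + 0.703018)/(1 + 0.403×0.703018) = 1.10602/1.28332 = 0.8618

u ≈ 0.8618c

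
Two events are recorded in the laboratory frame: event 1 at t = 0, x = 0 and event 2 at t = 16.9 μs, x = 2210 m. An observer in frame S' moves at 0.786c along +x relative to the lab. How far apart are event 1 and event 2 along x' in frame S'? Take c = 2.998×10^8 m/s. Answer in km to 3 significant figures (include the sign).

γ = 1/√(1 − 0.786²) = 1.6175
Δx' = γ(Δx − vΔt) = 1.6175 × (2210 m − 0.786×(2.998×10^8 m/s)×16.9×10^-6 s)
= 1.6175 × (-1772.4 m) = -2.87 km

Δx' ≈ -2.87 km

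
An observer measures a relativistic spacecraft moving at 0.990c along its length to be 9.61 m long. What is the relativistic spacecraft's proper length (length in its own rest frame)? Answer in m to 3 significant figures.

L₀ ≈ 68.1 m

γ = 1/√(1 − 0.990²) = 7.0888
L₀ = γL = 7.0888 × 9.61 = 68.1 m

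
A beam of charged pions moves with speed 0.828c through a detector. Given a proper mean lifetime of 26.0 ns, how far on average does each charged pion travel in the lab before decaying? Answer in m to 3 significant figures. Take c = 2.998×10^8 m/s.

γ = 1/√(1 − 0.828²) = 1.7834
Dilated lifetime: Δt = γτ₀ = 1.7834 × 26.0 ns = 46.368 ns
d = vΔt = 0.828c × 46.368 ns = 2.4823×10^8 m/s × 4.6368×10^-8 s = 11.5 m

d ≈ 11.5 m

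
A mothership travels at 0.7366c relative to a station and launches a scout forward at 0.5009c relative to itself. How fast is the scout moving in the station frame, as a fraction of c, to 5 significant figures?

u ≈ 0.90397c

Compose boost 2: (0.5009 + 0.7366)/(1 + 0.5009×0.7366) = 1.2375/1.368963 = 0.90397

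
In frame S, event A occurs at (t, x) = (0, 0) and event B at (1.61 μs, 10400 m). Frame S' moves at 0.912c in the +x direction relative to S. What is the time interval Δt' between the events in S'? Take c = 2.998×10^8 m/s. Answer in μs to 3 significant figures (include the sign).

Δt' ≈ -73.2 μs

γ = 1/√(1 − 0.912²) = 2.4379
Δt' = γ(Δt − vΔx/c²) = 2.4379 × (1.61 μs − 0.912×10400 m / (2.998×10^8 m/s))
= 2.4379 × (-30.027 μs) = -73.2 μs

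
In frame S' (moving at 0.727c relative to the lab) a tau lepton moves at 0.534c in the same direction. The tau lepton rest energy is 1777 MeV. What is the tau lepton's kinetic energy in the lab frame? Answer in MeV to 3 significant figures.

u_lab = (0.534 + 0.727)/(1 + 0.534×0.727) = 0.908359
γ = 1/√(1 − 0.908359²) = 2.3912
K = (γ − 1)m₀c² = (2.3912 − 1) × 1777 = 1.3912 × 1777 = 2470 MeV

K ≈ 2470 MeV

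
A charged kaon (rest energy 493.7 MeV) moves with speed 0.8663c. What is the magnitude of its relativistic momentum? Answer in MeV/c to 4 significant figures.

p ≈ 856.2 MeV/c

γ = 1/√(1 − 0.8663²) = 2.00191
p = γβm₀c = 2.00191 × 0.8663 × 493.7 MeV/c = 856.2 MeV/c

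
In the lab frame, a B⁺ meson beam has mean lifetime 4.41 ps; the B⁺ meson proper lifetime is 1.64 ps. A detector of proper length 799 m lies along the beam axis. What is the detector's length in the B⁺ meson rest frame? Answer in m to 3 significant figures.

Time dilation ⇒ γ = Δt/τ₀ = 4.41/1.64 = 2.6890
Length contraction: L = L₀/γ = 799/2.6890 = 297 m

L ≈ 297 m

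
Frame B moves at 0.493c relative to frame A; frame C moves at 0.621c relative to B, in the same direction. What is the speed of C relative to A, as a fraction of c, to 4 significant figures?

Compose boost 2: (0.621 + 0.493)/(1 + 0.621×0.493) = 1.114/1.30615 = 0.8529

u ≈ 0.8529c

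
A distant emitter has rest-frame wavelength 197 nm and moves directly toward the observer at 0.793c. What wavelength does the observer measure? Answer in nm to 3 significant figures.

Relativistic Doppler: λ_obs = λ_src √((1−β)/(1+β))
= 197 × √(0.20700/1.7930) = 197 × 0.33978 = 66.9 nm

λ_obs ≈ 66.9 nm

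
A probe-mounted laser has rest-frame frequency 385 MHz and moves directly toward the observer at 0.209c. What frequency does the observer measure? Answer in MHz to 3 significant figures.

f_obs ≈ 476 MHz

Relativistic Doppler: f_obs = f_src √((1+β)/(1−β))
= 385 × √(1.2090/0.79100) = 385 × 1.2363 = 476 MHz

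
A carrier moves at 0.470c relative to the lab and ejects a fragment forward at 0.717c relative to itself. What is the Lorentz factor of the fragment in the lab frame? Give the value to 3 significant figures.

u_lab = (0.717 + 0.470)/(1 + 0.717×0.470) = 1.187/1.33699 = 0.887815
γ = 1/√(1 − 0.887815²) = 2.17

γ ≈ 2.17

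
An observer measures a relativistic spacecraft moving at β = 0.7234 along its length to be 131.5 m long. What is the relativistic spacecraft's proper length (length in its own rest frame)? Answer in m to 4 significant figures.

γ = 1/√(1 − 0.7234²) = 1.44837
L₀ = γL = 1.44837 × 131.5 = 190.5 m

L₀ ≈ 190.5 m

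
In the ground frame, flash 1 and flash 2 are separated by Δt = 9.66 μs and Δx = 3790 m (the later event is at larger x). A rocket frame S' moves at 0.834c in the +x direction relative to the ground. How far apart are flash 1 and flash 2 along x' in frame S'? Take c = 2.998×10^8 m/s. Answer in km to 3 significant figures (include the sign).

Δx' ≈ 2.49 km

γ = 1/√(1 − 0.834²) = 1.8124
Δx' = γ(Δx − vΔt) = 1.8124 × (3790 m − 0.834×(2.998×10^8 m/s)×9.66×10^-6 s)
= 1.8124 × (1374.7 m) = 2.49 km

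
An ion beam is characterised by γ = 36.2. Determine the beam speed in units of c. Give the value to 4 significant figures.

β ≈ 0.9996

β = √(1 − 1/γ²) = √(1 − 1/36.2²) = √(0.999237) = 0.9996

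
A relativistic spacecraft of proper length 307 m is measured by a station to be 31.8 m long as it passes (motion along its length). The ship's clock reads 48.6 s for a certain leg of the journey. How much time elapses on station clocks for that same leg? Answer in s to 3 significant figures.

Length contraction ⇒ γ = L₀/L = 307/31.8 = 9.6541
Time dilation: Δt = γτ₀ = 9.6541 × 48.6 s = 469 s

Δt ≈ 469 s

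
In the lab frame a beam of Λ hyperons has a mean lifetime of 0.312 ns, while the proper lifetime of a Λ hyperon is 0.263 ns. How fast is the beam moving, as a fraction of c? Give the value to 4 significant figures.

β ≈ 0.5380

γ = Δt/τ₀ = 0.312/0.263 = 1.18631
β = √(1 − 1/γ²) = √(1 − 1/1.18631²) = 0.5380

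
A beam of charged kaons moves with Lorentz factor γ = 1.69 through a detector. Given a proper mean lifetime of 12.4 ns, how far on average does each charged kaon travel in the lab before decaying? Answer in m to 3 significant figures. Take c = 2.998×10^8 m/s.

β = √(1 − 1/γ²) = √(1 − 1/1.69²) = 0.80615
Dilated lifetime: Δt = γτ₀ = 1.69 × 12.4 ns = 20.956 ns
d = vΔt = 0.80615c × 20.956 ns = 2.4168×10^8 m/s × 2.0956×10^-8 s = 5.06 m

d ≈ 5.06 m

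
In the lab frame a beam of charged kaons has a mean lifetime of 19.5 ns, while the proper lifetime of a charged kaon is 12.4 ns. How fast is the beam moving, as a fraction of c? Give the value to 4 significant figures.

γ = Δt/τ₀ = 19.5/12.4 = 1.57258
β = √(1 − 1/γ²) = √(1 − 1/1.57258²) = 0.7718

β ≈ 0.7718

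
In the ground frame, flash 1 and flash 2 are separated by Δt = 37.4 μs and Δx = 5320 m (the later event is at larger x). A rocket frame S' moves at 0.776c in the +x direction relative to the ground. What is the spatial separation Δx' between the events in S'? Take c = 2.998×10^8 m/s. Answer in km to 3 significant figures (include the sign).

Δx' ≈ -5.36 km

γ = 1/√(1 − 0.776²) = 1.5855
Δx' = γ(Δx − vΔt) = 1.5855 × (5320 m − 0.776×(2.998×10^8 m/s)×37.4×10^-6 s)
= 1.5855 × (-3380.9 m) = -5.36 km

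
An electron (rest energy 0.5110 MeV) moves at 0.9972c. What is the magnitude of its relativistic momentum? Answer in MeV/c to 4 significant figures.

γ = 1/√(1 − 0.9972²) = 13.3724
p = γβm₀c = 13.3724 × 0.9972 × 0.5110 MeV/c = 6.814 MeV/c

p ≈ 6.814 MeV/c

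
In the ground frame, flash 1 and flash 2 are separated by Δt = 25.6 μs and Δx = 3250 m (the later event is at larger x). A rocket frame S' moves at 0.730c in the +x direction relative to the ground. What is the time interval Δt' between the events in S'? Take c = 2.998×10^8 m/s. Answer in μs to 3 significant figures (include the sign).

Δt' ≈ 25.9 μs

γ = 1/√(1 − 0.730²) = 1.4632
Δt' = γ(Δt − vΔx/c²) = 1.4632 × (25.6 μs − 0.730×3250 m / (2.998×10^8 m/s))
= 1.4632 × (17.686 μs) = 25.9 μs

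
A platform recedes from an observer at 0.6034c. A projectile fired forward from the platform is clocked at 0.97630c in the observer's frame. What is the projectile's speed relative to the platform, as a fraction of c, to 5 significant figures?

Inverse velocity addition: u' = (u − v)/(1 − uv/c²)
= (0.97630 − 0.6034)/(1 − 0.97630×0.6034) = 0.37290/0.4109006 = 0.90752

u' ≈ 0.90752c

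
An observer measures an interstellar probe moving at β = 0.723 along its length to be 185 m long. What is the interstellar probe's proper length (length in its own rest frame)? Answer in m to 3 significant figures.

L₀ ≈ 268 m

γ = 1/√(1 − 0.723²) = 1.4475
L₀ = γL = 1.4475 × 185 = 268 m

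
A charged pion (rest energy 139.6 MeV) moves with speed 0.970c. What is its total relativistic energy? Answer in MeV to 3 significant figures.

γ = 1/√(1 − 0.970²) = 4.1135
E = γm₀c² = 4.1135 × 139.6 MeV = 574 MeV

E ≈ 574 MeV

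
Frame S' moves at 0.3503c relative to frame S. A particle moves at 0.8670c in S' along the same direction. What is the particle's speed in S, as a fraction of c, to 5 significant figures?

u ≈ 0.93372c

Relativistic velocity addition: u = (u' + v)/(1 + u'v/c²)
= (0.8670 + 0.3503)/(1 + 0.8670×0.3503) = 1.2173/1.303710 = 0.93372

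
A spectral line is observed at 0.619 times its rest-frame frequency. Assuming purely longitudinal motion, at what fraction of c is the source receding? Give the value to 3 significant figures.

β ≈ 0.446

f_obs/f_src = √((1−β)/(1+β)) = 0.619  ⇒  (1−β)/(1+β) = 0.38316
β = |1 − D²|/(1 + D²) = |1 − 0.38316|/(1 + 0.38316) = 0.446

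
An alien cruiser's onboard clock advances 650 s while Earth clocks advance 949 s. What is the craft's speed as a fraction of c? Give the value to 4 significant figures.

γ = Δt/τ₀ = 949/650 = 1.46000
β = √(1 − 1/γ²) = √(1 − 1/1.46000²) = 0.7286

β ≈ 0.7286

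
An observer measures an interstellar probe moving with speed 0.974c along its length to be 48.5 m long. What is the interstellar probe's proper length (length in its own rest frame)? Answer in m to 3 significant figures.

L₀ ≈ 214 m

γ = 1/√(1 − 0.974²) = 4.4141
L₀ = γL = 4.4141 × 48.5 = 214 m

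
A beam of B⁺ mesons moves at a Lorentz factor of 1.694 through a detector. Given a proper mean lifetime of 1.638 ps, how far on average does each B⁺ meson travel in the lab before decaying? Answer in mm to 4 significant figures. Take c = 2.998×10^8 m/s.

β = √(1 − 1/γ²) = √(1 − 1/1.694²) = 0.807170
Dilated lifetime: Δt = γτ₀ = 1.694 × 1.638 ps = 2.77477 ps
d = vΔt = 0.807170c × 2.77477 ps = 2.41990×10^8 m/s × 2.77477×10^-12 s = 0.6715 mm

d ≈ 0.6715 mm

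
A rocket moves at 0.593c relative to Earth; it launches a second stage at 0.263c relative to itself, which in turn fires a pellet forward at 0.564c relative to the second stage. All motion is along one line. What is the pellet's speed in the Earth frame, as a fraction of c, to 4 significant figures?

Compose boost 2: (0.263 + 0.593)/(1 + 0.263×0.593) = 0.8560/1.15596 = 0.740511
Compose boost 3: (0.564 + 0.740511)/(1 + 0.564×0.740511) = 1.30451/1.41765 = 0.9202

u ≈ 0.9202c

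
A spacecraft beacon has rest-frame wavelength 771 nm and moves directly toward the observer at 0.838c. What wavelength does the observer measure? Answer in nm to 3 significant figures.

Relativistic Doppler: λ_obs = λ_src √((1−β)/(1+β))
= 771 × √(0.16200/1.8380) = 771 × 0.29688 = 229 nm

λ_obs ≈ 229 nm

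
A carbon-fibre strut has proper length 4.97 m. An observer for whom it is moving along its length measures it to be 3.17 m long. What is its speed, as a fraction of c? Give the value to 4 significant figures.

γ = L₀/L = 4.97/3.17 = 1.56782
β = √(1 − 1/γ²) = 0.7702

β ≈ 0.7702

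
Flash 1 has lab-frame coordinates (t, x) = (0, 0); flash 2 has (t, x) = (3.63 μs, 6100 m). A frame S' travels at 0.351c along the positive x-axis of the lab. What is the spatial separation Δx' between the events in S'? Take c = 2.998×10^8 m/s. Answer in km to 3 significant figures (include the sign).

Δx' ≈ 6.11 km

γ = 1/√(1 − 0.351²) = 1.0679
Δx' = γ(Δx − vΔt) = 1.0679 × (6100 m − 0.351×(2.998×10^8 m/s)×3.63×10^-6 s)
= 1.0679 × (5718.0 m) = 6.11 km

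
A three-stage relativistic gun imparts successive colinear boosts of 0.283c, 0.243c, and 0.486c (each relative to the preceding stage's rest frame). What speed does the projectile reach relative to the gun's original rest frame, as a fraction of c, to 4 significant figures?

u ≈ 0.7894c

Compose boost 2: (0.243 + 0.283)/(1 + 0.243×0.283) = 0.5260/1.06877 = 0.492155
Compose boost 3: (0.486 + 0.492155)/(1 + 0.486×0.492155) = 0.978155/1.23919 = 0.7894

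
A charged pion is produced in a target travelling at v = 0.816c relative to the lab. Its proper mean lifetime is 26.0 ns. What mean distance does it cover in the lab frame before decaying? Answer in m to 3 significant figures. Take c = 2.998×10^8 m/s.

γ = 1/√(1 − 0.816²) = 1.7299
Dilated lifetime: Δt = γτ₀ = 1.7299 × 26.0 ns = 44.979 ns
d = vΔt = 0.816c × 44.979 ns = 2.4464×10^8 m/s × 4.4979×10^-8 s = 11.0 m

d ≈ 11.0 m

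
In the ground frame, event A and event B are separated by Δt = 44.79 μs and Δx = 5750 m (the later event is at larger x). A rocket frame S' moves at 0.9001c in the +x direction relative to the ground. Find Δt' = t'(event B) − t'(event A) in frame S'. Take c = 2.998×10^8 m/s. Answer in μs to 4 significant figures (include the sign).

Δt' ≈ 63.18 μs

γ = 1/√(1 − 0.9001²) = 2.29524
Δt' = γ(Δt − vΔx/c²) = 2.29524 × (44.79 μs − 0.9001×5750 m / (2.998×10^8 m/s))
= 2.29524 × (27.5266 μs) = 63.18 μs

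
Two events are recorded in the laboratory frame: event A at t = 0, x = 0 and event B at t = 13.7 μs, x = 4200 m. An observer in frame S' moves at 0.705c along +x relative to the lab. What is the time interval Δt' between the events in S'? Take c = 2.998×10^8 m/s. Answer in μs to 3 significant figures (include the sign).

Δt' ≈ 5.39 μs

γ = 1/√(1 − 0.705²) = 1.4100
Δt' = γ(Δt − vΔx/c²) = 1.4100 × (13.7 μs − 0.705×4200 m / (2.998×10^8 m/s))
= 1.4100 × (3.8234 μs) = 5.39 μs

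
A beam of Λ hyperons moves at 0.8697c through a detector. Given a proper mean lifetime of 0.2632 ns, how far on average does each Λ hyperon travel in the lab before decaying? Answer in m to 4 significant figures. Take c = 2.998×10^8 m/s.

d ≈ 0.1390 m

γ = 1/√(1 − 0.8697²) = 2.02601
Dilated lifetime: Δt = γτ₀ = 2.02601 × 0.2632 ns = 0.533246 ns
d = vΔt = 0.8697c × 0.533246 ns = 2.60736×10^8 m/s × 5.33246×10^-10 s = 0.1390 m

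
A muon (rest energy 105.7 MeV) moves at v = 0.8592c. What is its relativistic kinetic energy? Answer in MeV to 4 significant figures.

γ = 1/√(1 − 0.8592²) = 1.95450
K = (γ − 1)m₀c² = (1.95450 − 1) × 105.7 MeV = 0.954500 × 105.7 MeV = 100.9 MeV

K ≈ 100.9 MeV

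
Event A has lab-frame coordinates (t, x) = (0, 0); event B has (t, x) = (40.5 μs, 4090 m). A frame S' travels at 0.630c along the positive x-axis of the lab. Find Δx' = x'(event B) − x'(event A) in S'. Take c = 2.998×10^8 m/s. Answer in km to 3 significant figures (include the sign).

Δx' ≈ -4.58 km

γ = 1/√(1 − 0.630²) = 1.2877
Δx' = γ(Δx − vΔt) = 1.2877 × (4090 m − 0.630×(2.998×10^8 m/s)×40.5×10^-6 s)
= 1.2877 × (-3559.4 m) = -4.58 km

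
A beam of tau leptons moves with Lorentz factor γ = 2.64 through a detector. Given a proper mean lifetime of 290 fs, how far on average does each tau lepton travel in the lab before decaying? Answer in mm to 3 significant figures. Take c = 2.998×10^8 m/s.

β = √(1 − 1/γ²) = √(1 − 1/2.64²) = 0.92548
Dilated lifetime: Δt = γτ₀ = 2.64 × 290 fs = 765.60 fs
d = vΔt = 0.92548c × 765.60 fs = 2.7746×10^8 m/s × 7.6560×10^-13 s = 0.212 mm

d ≈ 0.212 mm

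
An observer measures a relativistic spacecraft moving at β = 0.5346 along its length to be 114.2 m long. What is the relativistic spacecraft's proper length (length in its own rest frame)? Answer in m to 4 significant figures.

γ = 1/√(1 − 0.5346²) = 1.18328
L₀ = γL = 1.18328 × 114.2 = 135.1 m

L₀ ≈ 135.1 m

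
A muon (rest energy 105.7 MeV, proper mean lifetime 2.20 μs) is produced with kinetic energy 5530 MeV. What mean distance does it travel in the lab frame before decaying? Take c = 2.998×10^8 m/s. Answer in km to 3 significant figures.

d ≈ 35.2 km

γ = 1 + K/(m₀c²) = 1 + 5530/105.7 = 53.318
β = √(1 − 1/γ²) = 0.99982
Dilated lifetime: γτ₀ = 53.318 × 2.20 μs = 117.30 μs
d = βc·γτ₀ = 0.99982 × (2.998×10^8 m/s) × 0.00011730 s = 35.2 km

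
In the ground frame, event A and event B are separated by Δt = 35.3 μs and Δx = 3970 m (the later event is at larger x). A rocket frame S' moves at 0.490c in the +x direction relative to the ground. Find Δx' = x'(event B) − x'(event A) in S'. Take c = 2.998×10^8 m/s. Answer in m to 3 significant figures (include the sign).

γ = 1/√(1 − 0.490²) = 1.1472
Δx' = γ(Δx − vΔt) = 1.1472 × (3970 m − 0.490×(2.998×10^8 m/s)×35.3×10^-6 s)
= 1.1472 × (-1215.6 m) = -1390 m

Δx' ≈ -1390 m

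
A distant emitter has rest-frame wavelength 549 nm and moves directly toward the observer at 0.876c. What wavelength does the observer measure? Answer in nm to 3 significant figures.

Relativistic Doppler: λ_obs = λ_src √((1−β)/(1+β))
= 549 × √(0.12400/1.8760) = 549 × 0.25710 = 141 nm

λ_obs ≈ 141 nm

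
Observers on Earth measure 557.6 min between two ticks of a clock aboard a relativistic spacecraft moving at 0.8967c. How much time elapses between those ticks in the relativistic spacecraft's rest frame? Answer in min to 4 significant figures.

τ₀ ≈ 246.8 min

γ = 1/√(1 − 0.8967²) = 2.25918
Proper time: τ₀ = Δt/γ = 557.6/2.25918 = 246.8 min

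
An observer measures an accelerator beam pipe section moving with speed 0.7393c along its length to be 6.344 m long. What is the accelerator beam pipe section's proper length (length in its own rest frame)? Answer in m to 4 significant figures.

L₀ ≈ 9.421 m

γ = 1/√(1 − 0.7393²) = 1.48505
L₀ = γL = 1.48505 × 6.344 = 9.421 m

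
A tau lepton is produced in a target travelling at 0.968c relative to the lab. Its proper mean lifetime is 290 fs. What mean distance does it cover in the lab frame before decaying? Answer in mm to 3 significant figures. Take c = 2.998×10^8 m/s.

γ = 1/√(1 − 0.968²) = 3.9849
Dilated lifetime: Δt = γτ₀ = 3.9849 × 290 fs = 1155.6 fs
d = vΔt = 0.968c × 1155.6 fs = 2.9021×10^8 m/s × 1.1556×10^-12 s = 0.335 mm

d ≈ 0.335 mm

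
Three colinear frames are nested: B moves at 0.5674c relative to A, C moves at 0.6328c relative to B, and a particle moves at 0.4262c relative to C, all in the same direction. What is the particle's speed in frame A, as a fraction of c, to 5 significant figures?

u ≈ 0.95127c

Compose boost 2: (0.6328 + 0.5674)/(1 + 0.6328×0.5674) = 1.2002/1.359051 = 0.8831164
Compose boost 3: (0.4262 + 0.8831164)/(1 + 0.4262×0.8831164) = 1.309316/1.376384 = 0.95127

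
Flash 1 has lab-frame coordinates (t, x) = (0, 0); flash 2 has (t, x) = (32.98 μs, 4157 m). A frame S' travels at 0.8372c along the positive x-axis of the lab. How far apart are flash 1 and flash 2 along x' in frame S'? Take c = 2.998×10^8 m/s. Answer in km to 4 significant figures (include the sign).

Δx' ≈ -7.535 km

γ = 1/√(1 − 0.8372²) = 1.82850
Δx' = γ(Δx − vΔt) = 1.82850 × (4157 m − 0.8372×(2.998×10^8 m/s)×32.98×10^-6 s)
= 1.82850 × (-4120.73 m) = -7.535 km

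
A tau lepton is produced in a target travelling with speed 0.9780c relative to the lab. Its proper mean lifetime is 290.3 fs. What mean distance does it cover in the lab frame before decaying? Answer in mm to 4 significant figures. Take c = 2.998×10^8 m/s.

γ = 1/√(1 − 0.9780²) = 4.79375
Dilated lifetime: Δt = γτ₀ = 4.79375 × 290.3 fs = 1391.63 fs
d = vΔt = 0.9780c × 1391.63 fs = 2.93204×10^8 m/s × 1.39163×10^-12 s = 0.4080 mm

d ≈ 0.4080 mm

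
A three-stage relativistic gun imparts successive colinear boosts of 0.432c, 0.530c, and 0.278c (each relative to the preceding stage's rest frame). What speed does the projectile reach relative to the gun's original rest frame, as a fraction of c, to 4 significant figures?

Compose boost 2: (0.530 + 0.432)/(1 + 0.530×0.432) = 0.9620/1.22896 = 0.782776
Compose boost 3: (0.278 + 0.782776)/(1 + 0.278×0.782776) = 1.06078/1.21761 = 0.8712

u ≈ 0.8712c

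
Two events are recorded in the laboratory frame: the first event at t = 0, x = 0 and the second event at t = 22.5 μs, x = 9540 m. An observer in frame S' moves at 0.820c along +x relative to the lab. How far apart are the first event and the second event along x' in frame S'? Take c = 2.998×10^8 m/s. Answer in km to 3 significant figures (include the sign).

γ = 1/√(1 − 0.820²) = 1.7471
Δx' = γ(Δx − vΔt) = 1.7471 × (9540 m − 0.820×(2.998×10^8 m/s)×22.5×10^-6 s)
= 1.7471 × (4008.7 m) = 7.00 km

Δx' ≈ 7.00 km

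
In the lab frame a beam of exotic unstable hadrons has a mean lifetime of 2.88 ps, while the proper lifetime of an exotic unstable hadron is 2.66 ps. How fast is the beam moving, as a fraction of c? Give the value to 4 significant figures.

β ≈ 0.3833

γ = Δt/τ₀ = 2.88/2.66 = 1.08271
β = √(1 − 1/γ²) = √(1 − 1/1.08271²) = 0.3833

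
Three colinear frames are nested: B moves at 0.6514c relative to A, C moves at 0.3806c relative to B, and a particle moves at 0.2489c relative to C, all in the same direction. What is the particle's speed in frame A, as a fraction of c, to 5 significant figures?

Compose boost 2: (0.3806 + 0.6514)/(1 + 0.3806×0.6514) = 1.0320/1.247923 = 0.8269742
Compose boost 3: (0.2489 + 0.8269742)/(1 + 0.2489×0.8269742) = 1.075874/1.205834 = 0.89222

u ≈ 0.89222c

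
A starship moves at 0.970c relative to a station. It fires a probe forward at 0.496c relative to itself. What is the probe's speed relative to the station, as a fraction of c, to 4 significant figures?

u ≈ 0.9898c

Relativistic velocity addition: u = (u' + v)/(1 + u'v/c²)
= (0.496 + 0.970)/(1 + 0.496×0.970) = 1.466/1.48112 = 0.9898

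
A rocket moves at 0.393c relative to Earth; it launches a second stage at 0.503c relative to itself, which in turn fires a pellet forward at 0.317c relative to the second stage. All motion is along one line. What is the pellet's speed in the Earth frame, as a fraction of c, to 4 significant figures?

u ≈ 0.8609c

Compose boost 2: (0.503 + 0.393)/(1 + 0.503×0.393) = 0.8960/1.19768 = 0.748114
Compose boost 3: (0.317 + 0.748114)/(1 + 0.317×0.748114) = 1.06511/1.23715 = 0.8609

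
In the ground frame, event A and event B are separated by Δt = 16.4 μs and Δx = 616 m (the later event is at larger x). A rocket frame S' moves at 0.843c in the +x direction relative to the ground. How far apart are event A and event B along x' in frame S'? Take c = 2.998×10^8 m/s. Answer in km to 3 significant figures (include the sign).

γ = 1/√(1 − 0.843²) = 1.8590
Δx' = γ(Δx − vΔt) = 1.8590 × (616 m − 0.843×(2.998×10^8 m/s)×16.4×10^-6 s)
= 1.8590 × (-3528.8 m) = -6.56 km

Δx' ≈ -6.56 km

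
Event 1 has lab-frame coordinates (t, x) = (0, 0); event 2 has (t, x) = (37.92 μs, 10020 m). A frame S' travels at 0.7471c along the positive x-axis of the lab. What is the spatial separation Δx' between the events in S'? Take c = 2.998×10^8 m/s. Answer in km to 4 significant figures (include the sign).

γ = 1/√(1 − 0.7471²) = 1.50441
Δx' = γ(Δx − vΔt) = 1.50441 × (10020 m − 0.7471×(2.998×10^8 m/s)×37.92×10^-6 s)
= 1.50441 × (1526.66 m) = 2.297 km

Δx' ≈ 2.297 km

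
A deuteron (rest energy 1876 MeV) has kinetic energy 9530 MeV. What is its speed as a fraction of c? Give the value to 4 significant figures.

β ≈ 0.9864

γ = 1 + K/(m₀c²) = 1 + 9530/1876 = 6.07996
β = √(1 − 1/γ²) = 0.9864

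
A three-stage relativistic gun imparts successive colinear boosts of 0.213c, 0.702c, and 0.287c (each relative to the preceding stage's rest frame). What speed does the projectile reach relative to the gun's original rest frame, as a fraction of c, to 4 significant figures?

Compose boost 2: (0.702 + 0.213)/(1 + 0.702×0.213) = 0.9150/1.14953 = 0.795980
Compose boost 3: (0.287 + 0.795980)/(1 + 0.287×0.795980) = 1.08298/1.22845 = 0.8816

u ≈ 0.8816c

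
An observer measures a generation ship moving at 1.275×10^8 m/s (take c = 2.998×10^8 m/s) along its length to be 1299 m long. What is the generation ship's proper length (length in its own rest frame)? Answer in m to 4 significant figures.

β = v/c = 1.275×10^8 / 2.998×10^8 = 0.425284
γ = 1/√(1 − 0.425284²) = 1.10490
L₀ = γL = 1.10490 × 1299 = 1435 m

L₀ ≈ 1435 m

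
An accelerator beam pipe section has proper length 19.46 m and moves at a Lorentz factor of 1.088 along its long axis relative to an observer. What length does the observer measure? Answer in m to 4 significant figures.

L ≈ 17.89 m

γ = 1.088 (given)
Length contraction: L = L₀/γ = 19.46/1.088 = 17.89 m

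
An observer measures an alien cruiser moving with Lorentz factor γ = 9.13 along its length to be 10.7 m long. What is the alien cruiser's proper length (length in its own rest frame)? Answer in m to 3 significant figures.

L₀ ≈ 97.7 m

γ = 9.13 (given)
L₀ = γL = 9.13 × 10.7 = 97.7 m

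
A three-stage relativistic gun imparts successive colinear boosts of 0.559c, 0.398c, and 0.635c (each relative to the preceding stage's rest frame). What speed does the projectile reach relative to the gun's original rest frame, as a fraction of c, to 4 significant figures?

u ≈ 0.9471c

Compose boost 2: (0.398 + 0.559)/(1 + 0.398×0.559) = 0.9570/1.22248 = 0.782834
Compose boost 3: (0.635 + 0.782834)/(1 + 0.635×0.782834) = 1.41783/1.49710 = 0.9471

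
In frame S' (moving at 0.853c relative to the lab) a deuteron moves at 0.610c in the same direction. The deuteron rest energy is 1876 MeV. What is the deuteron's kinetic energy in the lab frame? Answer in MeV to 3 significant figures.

K ≈ 5020 MeV

u_lab = (0.610 + 0.853)/(1 + 0.610×0.853) = 0.962291
γ = 1/√(1 − 0.962291²) = 3.6762
K = (γ − 1)m₀c² = (3.6762 − 1) × 1876 = 2.6762 × 1876 = 5020 MeV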